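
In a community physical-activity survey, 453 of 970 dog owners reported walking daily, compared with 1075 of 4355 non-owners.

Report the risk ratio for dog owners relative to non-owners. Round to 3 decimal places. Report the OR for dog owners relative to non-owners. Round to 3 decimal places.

risk, dog owners = 453/970 = 0.4670
risk, non-owners = 1075/4355 = 0.2468
RR = 0.4670 / 0.2468 = 1.892
OR = (453 × 3280) / (517 × 1075) = 1485840/555775 ≈ 2.673

RR = 1.892; OR = 2.673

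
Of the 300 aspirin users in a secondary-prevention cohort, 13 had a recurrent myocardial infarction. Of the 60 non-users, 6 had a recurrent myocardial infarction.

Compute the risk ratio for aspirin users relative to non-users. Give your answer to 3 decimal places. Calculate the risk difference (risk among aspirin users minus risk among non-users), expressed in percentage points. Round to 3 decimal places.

RR = 0.433; RD = -5.667

risk, aspirin users = 13/300 = 0.04333
risk, non-users = 6/60 = 0.10000
RR = 0.04333 / 0.10000 = 0.433
risk difference = 0.04333 − 0.10000 = -0.05667 → -5.667 percentage points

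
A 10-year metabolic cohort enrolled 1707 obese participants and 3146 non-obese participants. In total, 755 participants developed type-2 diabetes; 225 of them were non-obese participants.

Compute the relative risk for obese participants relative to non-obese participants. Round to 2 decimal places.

RR = 4.34

obese participants with the outcome: 755 − 225 = 530
obese participants without the outcome: 1707 − 530 = 1177
non-obese participants without the outcome: 3146 − 225 = 2921
risk, obese participants = 530/1707 = 0.3105
risk, non-obese participants = 225/3146 = 0.0715
RR = 0.3105 / 0.0715 = 4.34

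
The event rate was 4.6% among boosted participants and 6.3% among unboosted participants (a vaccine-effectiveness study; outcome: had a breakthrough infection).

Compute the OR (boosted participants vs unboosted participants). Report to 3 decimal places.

0.717

odds, boosted participants = 0.04600/0.95400 = 0.04822
odds, unboosted participants = 0.06300/0.93700 = 0.06724
OR = 0.04822 / 0.06724 = 0.717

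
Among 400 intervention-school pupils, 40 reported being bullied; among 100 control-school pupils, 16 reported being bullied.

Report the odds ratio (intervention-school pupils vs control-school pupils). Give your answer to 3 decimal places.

OR = (40 × 84) / (360 × 16) = 3360/5760 ≈ 0.583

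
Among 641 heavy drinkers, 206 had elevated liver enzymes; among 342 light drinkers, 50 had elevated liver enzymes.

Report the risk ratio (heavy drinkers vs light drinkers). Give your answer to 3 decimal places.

risk, heavy drinkers = 206/641 = 0.3214
risk, light drinkers = 50/342 = 0.1462
RR = 0.3214 / 0.1462 = 2.198

2.198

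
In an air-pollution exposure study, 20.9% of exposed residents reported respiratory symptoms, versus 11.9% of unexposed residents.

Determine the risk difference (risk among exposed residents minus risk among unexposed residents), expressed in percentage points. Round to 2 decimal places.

RD = 9.00

risk difference = 0.2090 − 0.1190 = 0.0900 → 9.00 percentage points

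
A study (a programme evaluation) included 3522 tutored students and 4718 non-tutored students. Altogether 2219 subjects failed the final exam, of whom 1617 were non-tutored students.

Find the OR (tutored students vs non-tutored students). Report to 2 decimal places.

OR: 0.40

tutored students with the outcome: 2219 − 1617 = 602
tutored students without the outcome: 3522 − 602 = 2920
non-tutored students without the outcome: 4718 − 1617 = 3101
OR = (602 × 3101) / (2920 × 1617) = 1866802/4721640 ≈ 0.40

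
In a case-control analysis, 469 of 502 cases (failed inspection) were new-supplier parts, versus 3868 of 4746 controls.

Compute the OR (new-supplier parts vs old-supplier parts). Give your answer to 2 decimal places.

OR = (469 × 878) / (3868 × 33) = 411782/127644 ≈ 3.23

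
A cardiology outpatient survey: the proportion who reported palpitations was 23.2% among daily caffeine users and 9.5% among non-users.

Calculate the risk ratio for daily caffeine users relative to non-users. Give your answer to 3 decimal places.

RR = 0.2320 / 0.0950 = 2.442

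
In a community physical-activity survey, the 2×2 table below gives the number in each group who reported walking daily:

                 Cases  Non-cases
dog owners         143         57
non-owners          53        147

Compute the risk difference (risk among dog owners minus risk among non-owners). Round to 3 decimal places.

0.450

risk, dog owners = 143/200 = 0.7150
risk, non-owners = 53/200 = 0.2650
risk difference = 0.7150 − 0.2650 = 0.450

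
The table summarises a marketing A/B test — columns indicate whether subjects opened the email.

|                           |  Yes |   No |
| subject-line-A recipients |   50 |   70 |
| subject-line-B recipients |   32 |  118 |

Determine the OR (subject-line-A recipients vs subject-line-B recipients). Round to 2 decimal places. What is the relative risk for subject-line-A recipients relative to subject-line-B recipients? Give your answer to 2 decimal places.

OR = 2.63; RR = 1.95

OR = (50 × 118) / (70 × 32) = 5900/2240 ≈ 2.63
risk, subject-line-A recipients = 50/120 = 0.4167
risk, subject-line-B recipients = 32/150 = 0.2133
RR = 0.4167 / 0.2133 = 1.95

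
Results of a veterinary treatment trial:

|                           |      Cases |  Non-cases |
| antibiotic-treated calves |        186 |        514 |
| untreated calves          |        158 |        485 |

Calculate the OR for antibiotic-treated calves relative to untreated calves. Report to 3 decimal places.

OR = (186 × 485) / (514 × 158) = 90210/81212 ≈ 1.111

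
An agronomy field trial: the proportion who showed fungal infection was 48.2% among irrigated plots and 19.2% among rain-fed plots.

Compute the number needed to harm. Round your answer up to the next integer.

4

absolute risk difference = 0.290000
1 / 0.290000 = 3.448 → round up → 4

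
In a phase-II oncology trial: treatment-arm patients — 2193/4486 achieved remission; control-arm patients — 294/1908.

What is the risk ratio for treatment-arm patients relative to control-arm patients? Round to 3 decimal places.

RR: 3.173

risk, treatment-arm patients = 2193/4486 = 0.4889
risk, control-arm patients = 294/1908 = 0.1541
RR = 0.4889 / 0.1541 = 3.173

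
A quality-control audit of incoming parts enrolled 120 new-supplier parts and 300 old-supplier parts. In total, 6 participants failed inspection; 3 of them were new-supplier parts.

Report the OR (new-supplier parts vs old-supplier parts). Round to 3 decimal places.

OR ≈ 2.538

new-supplier parts without the outcome: 120 − 3 = 117
old-supplier parts with the outcome: 6 − 3 = 3
old-supplier parts without the outcome: 300 − 3 = 297
OR = (3 × 297) / (117 × 3) = 891/351 ≈ 2.538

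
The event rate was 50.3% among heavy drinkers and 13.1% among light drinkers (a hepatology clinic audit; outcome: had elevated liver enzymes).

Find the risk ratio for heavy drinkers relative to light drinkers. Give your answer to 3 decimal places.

RR = 0.5030 / 0.1310 = 3.840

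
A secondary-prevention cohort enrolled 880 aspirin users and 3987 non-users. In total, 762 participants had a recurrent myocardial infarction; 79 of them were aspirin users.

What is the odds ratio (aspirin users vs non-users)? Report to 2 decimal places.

0.48

aspirin users without the outcome: 880 − 79 = 801
non-users with the outcome: 762 − 79 = 683
non-users without the outcome: 3987 − 683 = 3304
OR = (79 × 3304) / (801 × 683) = 261016/547083 ≈ 0.48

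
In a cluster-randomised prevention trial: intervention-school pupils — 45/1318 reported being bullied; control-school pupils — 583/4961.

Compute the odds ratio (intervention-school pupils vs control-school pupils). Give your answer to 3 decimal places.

0.265

odds, intervention-school pupils = 45/1273 = 0.03535
odds, control-school pupils = 583/4378 = 0.13317
OR = 0.03535 / 0.13317 = 0.265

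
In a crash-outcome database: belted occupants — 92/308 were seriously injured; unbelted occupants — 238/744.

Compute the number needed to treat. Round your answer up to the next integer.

risk, belted occupants = 92/308 = 0.298701
risk, unbelted occupants = 238/744 = 0.319892
absolute risk difference = 0.021191
1 / 0.021191 = 47.190 → round up → 48

NNT = 48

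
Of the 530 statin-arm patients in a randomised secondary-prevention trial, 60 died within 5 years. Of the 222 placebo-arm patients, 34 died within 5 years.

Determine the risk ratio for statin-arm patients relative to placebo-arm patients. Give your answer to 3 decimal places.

0.739

risk, statin-arm patients = 60/530 = 0.1132
risk, placebo-arm patients = 34/222 = 0.1532
RR = 0.1132 / 0.1532 = 0.739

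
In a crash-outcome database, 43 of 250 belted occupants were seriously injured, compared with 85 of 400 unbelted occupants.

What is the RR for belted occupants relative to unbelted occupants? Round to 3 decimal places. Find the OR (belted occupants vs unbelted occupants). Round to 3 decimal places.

risk, belted occupants = 43/250 = 0.1720
risk, unbelted occupants = 85/400 = 0.2125
RR = 0.1720 / 0.2125 = 0.809
OR = (43 × 315) / (207 × 85) = 13545/17595 ≈ 0.770

RR = 0.809; OR = 0.770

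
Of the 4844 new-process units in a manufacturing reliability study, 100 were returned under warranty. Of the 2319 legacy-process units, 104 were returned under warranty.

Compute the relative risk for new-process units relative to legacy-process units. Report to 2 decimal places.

RR ≈ 0.46

risk, new-process units = 100/4844 = 0.02064
risk, legacy-process units = 104/2319 = 0.04485
RR = 0.02064 / 0.04485 = 0.46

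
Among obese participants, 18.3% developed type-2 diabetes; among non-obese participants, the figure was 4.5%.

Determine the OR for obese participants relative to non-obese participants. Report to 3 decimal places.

odds, obese participants = 0.18300/0.81700 = 0.22399
odds, non-obese participants = 0.04500/0.95500 = 0.04712
OR = 0.22399 / 0.04712 = 4.754

OR = 4.754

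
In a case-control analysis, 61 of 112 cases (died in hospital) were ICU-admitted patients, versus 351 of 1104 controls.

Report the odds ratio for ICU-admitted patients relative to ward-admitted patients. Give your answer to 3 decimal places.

OR = (61 × 753) / (351 × 51) = 45933/17901 ≈ 2.566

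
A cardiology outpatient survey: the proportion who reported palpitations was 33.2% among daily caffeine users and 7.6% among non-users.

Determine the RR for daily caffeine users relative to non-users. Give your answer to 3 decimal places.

RR = 0.3320 / 0.0760 = 4.368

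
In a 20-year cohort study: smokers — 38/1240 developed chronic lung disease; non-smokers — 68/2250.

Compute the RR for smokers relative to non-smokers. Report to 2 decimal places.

risk, smokers = 38/1240 = 0.03065
risk, non-smokers = 68/2250 = 0.03022
RR = 0.03065 / 0.03022 = 1.01

1.01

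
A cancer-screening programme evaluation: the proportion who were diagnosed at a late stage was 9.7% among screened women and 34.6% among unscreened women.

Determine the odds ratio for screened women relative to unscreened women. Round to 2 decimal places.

0.20

odds, screened women = 0.0970/0.9030 = 0.1074
odds, unscreened women = 0.3460/0.6540 = 0.5291
OR = 0.1074 / 0.5291 = 0.20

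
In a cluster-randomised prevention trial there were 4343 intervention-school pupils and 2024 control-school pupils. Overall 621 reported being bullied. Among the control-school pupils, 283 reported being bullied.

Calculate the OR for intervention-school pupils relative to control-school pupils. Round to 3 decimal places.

intervention-school pupils with the outcome: 621 − 283 = 338
intervention-school pupils without the outcome: 4343 − 338 = 4005
control-school pupils without the outcome: 2024 − 283 = 1741
OR = (338 × 1741) / (4005 × 283) = 588458/1133415 ≈ 0.519

OR ≈ 0.519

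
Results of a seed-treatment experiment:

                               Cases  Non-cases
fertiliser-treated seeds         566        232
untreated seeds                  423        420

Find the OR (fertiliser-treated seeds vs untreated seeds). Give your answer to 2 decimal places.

odds, fertiliser-treated seeds = 566/232 = 2.4397
odds, untreated seeds = 423/420 = 1.0071
OR = 2.4397 / 1.0071 = 2.42

OR: 2.42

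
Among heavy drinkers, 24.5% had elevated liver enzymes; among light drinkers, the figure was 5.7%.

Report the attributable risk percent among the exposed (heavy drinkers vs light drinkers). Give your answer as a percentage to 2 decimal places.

AR% = (0.2450 − 0.0570) / 0.2450 = 0.7673 → 76.73%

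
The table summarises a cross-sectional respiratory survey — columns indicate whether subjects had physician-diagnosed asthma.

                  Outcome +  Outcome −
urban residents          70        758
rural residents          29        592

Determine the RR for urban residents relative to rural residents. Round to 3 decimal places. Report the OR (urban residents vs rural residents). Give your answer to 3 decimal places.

risk, urban residents = 70/828 = 0.08454
risk, rural residents = 29/621 = 0.04670
RR = 0.08454 / 0.04670 = 1.810
OR = (70 × 592) / (758 × 29) = 41440/21982 ≈ 1.885

RR = 1.810; OR = 1.885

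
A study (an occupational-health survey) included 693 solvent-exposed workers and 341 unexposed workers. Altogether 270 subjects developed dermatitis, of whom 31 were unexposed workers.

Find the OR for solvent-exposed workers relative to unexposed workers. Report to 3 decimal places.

solvent-exposed workers with the outcome: 270 − 31 = 239
solvent-exposed workers without the outcome: 693 − 239 = 454
unexposed workers without the outcome: 341 − 31 = 310
odds, solvent-exposed workers = 239/454 = 0.5264
odds, unexposed workers = 31/310 = 0.1000
OR = 0.5264 / 0.1000 = 5.264

OR ≈ 5.264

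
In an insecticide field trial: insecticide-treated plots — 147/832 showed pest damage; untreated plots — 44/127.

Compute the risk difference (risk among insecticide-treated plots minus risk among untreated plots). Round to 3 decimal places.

RD ≈ -0.170

risk, insecticide-treated plots = 147/832 = 0.1767
risk, untreated plots = 44/127 = 0.3465
risk difference = 0.1767 − 0.3465 = -0.170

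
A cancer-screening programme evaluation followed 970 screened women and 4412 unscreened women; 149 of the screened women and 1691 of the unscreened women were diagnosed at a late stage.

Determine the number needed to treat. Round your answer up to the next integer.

NNT = 5

risk, screened women = 149/970 = 0.153608
risk, unscreened women = 1691/4412 = 0.383273
absolute risk difference = 0.229665
1 / 0.229665 = 4.354 → round up → 5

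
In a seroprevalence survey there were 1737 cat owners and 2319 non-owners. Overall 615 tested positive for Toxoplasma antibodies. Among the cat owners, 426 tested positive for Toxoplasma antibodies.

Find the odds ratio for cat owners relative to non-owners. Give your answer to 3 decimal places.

cat owners without the outcome: 1737 − 426 = 1311
non-owners with the outcome: 615 − 426 = 189
non-owners without the outcome: 2319 − 189 = 2130
OR = (426 × 2130) / (1311 × 189) = 907380/247779 ≈ 3.662

3.662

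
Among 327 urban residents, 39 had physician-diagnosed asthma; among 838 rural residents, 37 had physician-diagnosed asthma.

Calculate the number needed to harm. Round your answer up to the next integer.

risk, urban residents = 39/327 = 0.119266
risk, rural residents = 37/838 = 0.044153
absolute risk difference = 0.075113
1 / 0.075113 = 13.313 → round up → 14

NNH = 14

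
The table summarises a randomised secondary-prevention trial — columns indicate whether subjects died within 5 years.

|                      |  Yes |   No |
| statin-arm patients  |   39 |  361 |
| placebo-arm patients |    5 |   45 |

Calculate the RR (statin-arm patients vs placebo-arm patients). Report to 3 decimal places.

RR: 0.975

risk, statin-arm patients = 39/400 = 0.0975
risk, placebo-arm patients = 5/50 = 0.1000
RR = 0.0975 / 0.1000 = 0.975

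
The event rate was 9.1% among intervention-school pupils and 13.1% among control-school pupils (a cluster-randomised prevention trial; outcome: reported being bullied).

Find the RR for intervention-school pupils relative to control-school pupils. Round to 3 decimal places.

RR = 0.0910 / 0.1310 = 0.695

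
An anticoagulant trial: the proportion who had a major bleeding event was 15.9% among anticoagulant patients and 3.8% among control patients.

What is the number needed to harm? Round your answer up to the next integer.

absolute risk difference = 0.121000
1 / 0.121000 = 8.264 → round up → 9

NNH: 9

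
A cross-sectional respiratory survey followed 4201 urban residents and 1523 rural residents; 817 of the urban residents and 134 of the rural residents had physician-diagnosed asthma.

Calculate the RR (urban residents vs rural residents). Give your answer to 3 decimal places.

risk, urban residents = 817/4201 = 0.1945
risk, rural residents = 134/1523 = 0.0880
RR = 0.1945 / 0.0880 = 2.210

2.210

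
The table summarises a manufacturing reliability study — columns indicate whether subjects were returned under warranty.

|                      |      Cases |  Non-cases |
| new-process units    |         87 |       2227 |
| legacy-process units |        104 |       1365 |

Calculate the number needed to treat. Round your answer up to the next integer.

NNT: 31

risk, new-process units = 87/2314 = 0.037597
risk, legacy-process units = 104/1469 = 0.070796
absolute risk difference = 0.033199
1 / 0.033199 = 30.121 → round up → 31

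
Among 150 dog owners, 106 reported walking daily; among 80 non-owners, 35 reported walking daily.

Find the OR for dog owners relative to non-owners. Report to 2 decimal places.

OR = (106 × 45) / (44 × 35) = 4770/1540 ≈ 3.10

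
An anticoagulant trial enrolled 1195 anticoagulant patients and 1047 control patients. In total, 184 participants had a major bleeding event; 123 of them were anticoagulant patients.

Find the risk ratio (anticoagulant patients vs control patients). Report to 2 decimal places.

RR = 1.77

anticoagulant patients without the outcome: 1195 − 123 = 1072
control patients with the outcome: 184 − 123 = 61
control patients without the outcome: 1047 − 61 = 986
risk, anticoagulant patients = 123/1195 = 0.1029
risk, control patients = 61/1047 = 0.0583
RR = 0.1029 / 0.0583 = 1.77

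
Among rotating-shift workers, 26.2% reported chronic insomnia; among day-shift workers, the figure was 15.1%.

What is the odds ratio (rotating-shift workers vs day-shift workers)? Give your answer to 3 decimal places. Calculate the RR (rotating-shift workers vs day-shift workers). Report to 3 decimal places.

OR = 1.996; RR = 1.735

odds, rotating-shift workers = 0.2620/0.7380 = 0.3550
odds, day-shift workers = 0.1510/0.8490 = 0.1779
OR = 0.3550 / 0.1779 = 1.996
RR = 0.2620 / 0.1510 = 1.735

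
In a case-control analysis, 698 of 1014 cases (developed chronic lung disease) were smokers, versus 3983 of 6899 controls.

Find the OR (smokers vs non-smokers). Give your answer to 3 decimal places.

OR = (698 × 2916) / (3983 × 316) = 2035368/1258628 ≈ 1.617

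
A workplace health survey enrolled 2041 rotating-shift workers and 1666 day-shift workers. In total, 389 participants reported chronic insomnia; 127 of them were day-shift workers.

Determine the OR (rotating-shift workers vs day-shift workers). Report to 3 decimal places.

rotating-shift workers with the outcome: 389 − 127 = 262
rotating-shift workers without the outcome: 2041 − 262 = 1779
day-shift workers without the outcome: 1666 − 127 = 1539
OR = (262 × 1539) / (1779 × 127) = 403218/225933 ≈ 1.785

OR ≈ 1.785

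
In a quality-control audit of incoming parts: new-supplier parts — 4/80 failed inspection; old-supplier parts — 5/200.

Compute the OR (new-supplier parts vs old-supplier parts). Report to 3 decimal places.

OR = (4 × 195) / (76 × 5) = 780/380 ≈ 2.053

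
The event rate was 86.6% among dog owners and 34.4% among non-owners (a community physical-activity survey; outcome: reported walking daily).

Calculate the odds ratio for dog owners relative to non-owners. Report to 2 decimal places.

odds, dog owners = 0.8660/0.1340 = 6.4627
odds, non-owners = 0.3440/0.6560 = 0.5244
OR = 6.4627 / 0.5244 = 12.32

OR: 12.32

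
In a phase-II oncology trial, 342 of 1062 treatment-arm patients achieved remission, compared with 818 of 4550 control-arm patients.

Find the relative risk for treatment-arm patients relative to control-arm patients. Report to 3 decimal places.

RR = 1.791

risk, treatment-arm patients = 342/1062 = 0.3220
risk, control-arm patients = 818/4550 = 0.1798
RR = 0.3220 / 0.1798 = 1.791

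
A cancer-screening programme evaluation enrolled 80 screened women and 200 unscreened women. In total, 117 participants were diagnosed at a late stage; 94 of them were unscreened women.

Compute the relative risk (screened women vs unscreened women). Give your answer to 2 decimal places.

0.61

screened women with the outcome: 117 − 94 = 23
screened women without the outcome: 80 − 23 = 57
unscreened women without the outcome: 200 − 94 = 106
risk, screened women = 23/80 = 0.2875
risk, unscreened women = 94/200 = 0.4700
RR = 0.2875 / 0.4700 = 0.61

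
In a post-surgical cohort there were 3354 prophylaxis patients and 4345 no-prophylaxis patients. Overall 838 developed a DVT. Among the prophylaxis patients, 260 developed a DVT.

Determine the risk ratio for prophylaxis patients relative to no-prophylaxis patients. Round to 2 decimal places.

prophylaxis patients without the outcome: 3354 − 260 = 3094
no-prophylaxis patients with the outcome: 838 − 260 = 578
no-prophylaxis patients without the outcome: 4345 − 578 = 3767
risk, prophylaxis patients = 260/3354 = 0.0775
risk, no-prophylaxis patients = 578/4345 = 0.1330
RR = 0.0775 / 0.1330 = 0.58

0.58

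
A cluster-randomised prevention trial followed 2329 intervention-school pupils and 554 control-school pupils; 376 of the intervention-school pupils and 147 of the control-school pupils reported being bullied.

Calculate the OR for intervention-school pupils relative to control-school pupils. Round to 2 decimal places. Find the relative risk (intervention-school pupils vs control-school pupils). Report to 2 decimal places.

OR = (376 × 407) / (1953 × 147) = 153032/287091 ≈ 0.53
risk, intervention-school pupils = 376/2329 = 0.1614
risk, control-school pupils = 147/554 = 0.2653
RR = 0.1614 / 0.2653 = 0.61

OR = 0.53; RR = 0.61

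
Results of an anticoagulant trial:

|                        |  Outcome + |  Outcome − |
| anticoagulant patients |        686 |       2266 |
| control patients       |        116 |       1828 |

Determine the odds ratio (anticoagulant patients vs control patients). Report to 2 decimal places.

OR = (686 × 1828) / (2266 × 116) = 1254008/262856 ≈ 4.77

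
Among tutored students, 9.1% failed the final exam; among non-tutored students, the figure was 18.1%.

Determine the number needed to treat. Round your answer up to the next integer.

absolute risk difference = 0.090000
1 / 0.090000 = 11.111 → round up → 12

12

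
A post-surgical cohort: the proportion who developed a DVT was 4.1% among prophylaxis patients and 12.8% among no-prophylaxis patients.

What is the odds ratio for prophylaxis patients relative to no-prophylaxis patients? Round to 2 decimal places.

OR: 0.29

odds, prophylaxis patients = 0.04100/0.95900 = 0.04275
odds, no-prophylaxis patients = 0.12800/0.87200 = 0.14679
OR = 0.04275 / 0.14679 = 0.29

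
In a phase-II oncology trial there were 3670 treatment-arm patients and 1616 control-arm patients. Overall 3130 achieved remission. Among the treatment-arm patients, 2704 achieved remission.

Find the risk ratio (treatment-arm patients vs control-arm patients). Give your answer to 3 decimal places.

RR = 2.795

treatment-arm patients without the outcome: 3670 − 2704 = 966
control-arm patients with the outcome: 3130 − 2704 = 426
control-arm patients without the outcome: 1616 − 426 = 1190
risk, treatment-arm patients = 2704/3670 = 0.7368
risk, control-arm patients = 426/1616 = 0.2636
RR = 0.7368 / 0.2636 = 2.795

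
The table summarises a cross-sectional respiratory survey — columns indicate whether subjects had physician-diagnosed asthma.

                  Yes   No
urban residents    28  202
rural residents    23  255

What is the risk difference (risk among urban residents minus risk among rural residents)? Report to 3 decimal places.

RD = 0.039

risk, urban residents = 28/230 = 0.1217
risk, rural residents = 23/278 = 0.0827
risk difference = 0.1217 − 0.0827 = 0.039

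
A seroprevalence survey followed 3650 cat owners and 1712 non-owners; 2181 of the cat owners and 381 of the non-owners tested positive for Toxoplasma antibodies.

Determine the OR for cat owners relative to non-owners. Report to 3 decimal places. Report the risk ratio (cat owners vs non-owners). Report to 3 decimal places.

OR = (2181 × 1331) / (1469 × 381) = 2902911/559689 ≈ 5.187
risk, cat owners = 2181/3650 = 0.5975
risk, non-owners = 381/1712 = 0.2225
RR = 0.5975 / 0.2225 = 2.685

OR = 5.187; RR = 2.685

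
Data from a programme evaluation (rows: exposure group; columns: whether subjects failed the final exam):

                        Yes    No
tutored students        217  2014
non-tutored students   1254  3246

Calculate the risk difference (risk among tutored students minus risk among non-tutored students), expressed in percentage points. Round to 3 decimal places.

risk, tutored students = 217/2231 = 0.0973
risk, non-tutored students = 1254/4500 = 0.2787
risk difference = 0.0973 − 0.2787 = -0.1814 → -18.140 percentage points

RD ≈ -18.140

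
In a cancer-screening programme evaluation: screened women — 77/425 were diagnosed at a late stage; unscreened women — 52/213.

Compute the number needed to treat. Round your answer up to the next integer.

risk, screened women = 77/425 = 0.181176
risk, unscreened women = 52/213 = 0.244131
absolute risk difference = 0.062955
1 / 0.062955 = 15.884 → round up → 16

16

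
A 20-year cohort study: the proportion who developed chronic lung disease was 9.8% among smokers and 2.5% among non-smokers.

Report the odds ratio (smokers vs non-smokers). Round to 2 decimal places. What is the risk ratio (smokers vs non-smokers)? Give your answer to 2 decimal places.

odds, smokers = 0.09800/0.90200 = 0.10865
odds, non-smokers = 0.02500/0.97500 = 0.02564
OR = 0.10865 / 0.02564 = 4.24
RR = 0.09800 / 0.02500 = 3.92

OR = 4.24; RR = 3.92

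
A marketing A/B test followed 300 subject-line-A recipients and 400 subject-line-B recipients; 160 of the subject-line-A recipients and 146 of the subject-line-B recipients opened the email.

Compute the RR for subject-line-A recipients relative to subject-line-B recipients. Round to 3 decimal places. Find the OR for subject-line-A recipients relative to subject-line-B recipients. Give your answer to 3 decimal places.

risk, subject-line-A recipients = 160/300 = 0.5333
risk, subject-line-B recipients = 146/400 = 0.3650
RR = 0.5333 / 0.3650 = 1.461
OR = (160 × 254) / (140 × 146) = 40640/20440 ≈ 1.988

RR = 1.461; OR = 1.988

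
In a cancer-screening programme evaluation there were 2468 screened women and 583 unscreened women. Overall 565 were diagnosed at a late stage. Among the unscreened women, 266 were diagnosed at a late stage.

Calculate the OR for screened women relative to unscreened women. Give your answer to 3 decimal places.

screened women with the outcome: 565 − 266 = 299
screened women without the outcome: 2468 − 299 = 2169
unscreened women without the outcome: 583 − 266 = 317
odds, screened women = 299/2169 = 0.1379
odds, unscreened women = 266/317 = 0.8391
OR = 0.1379 / 0.8391 = 0.164

0.164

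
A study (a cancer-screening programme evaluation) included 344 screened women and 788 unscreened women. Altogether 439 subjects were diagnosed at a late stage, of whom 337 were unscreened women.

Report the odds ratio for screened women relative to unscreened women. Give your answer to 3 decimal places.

OR = 0.564

screened women with the outcome: 439 − 337 = 102
screened women without the outcome: 344 − 102 = 242
unscreened women without the outcome: 788 − 337 = 451
odds, screened women = 102/242 = 0.4215
odds, unscreened women = 337/451 = 0.7472
OR = 0.4215 / 0.7472 = 0.564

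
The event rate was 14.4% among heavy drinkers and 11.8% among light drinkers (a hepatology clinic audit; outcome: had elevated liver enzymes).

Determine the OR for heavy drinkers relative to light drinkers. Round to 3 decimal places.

1.257

odds, heavy drinkers = 0.1440/0.8560 = 0.1682
odds, light drinkers = 0.1180/0.8820 = 0.1338
OR = 0.1682 / 0.1338 = 1.257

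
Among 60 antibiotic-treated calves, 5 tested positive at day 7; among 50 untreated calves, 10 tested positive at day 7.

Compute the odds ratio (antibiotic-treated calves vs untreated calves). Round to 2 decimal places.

odds, antibiotic-treated calves = 5/55 = 0.0909
odds, untreated calves = 10/40 = 0.2500
OR = 0.0909 / 0.2500 = 0.36

OR ≈ 0.36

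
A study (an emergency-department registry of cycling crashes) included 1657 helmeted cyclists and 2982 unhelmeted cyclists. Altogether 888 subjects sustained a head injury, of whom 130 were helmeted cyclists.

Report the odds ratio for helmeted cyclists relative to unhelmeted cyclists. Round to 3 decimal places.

helmeted cyclists without the outcome: 1657 − 130 = 1527
unhelmeted cyclists with the outcome: 888 − 130 = 758
unhelmeted cyclists without the outcome: 2982 − 758 = 2224
odds, helmeted cyclists = 130/1527 = 0.0851
odds, unhelmeted cyclists = 758/2224 = 0.3408
OR = 0.0851 / 0.3408 = 0.250

OR ≈ 0.250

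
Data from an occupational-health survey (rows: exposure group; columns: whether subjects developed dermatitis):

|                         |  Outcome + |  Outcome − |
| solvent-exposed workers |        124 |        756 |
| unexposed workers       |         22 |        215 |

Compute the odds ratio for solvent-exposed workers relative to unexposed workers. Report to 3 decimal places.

OR = (124 × 215) / (756 × 22) = 26660/16632 ≈ 1.603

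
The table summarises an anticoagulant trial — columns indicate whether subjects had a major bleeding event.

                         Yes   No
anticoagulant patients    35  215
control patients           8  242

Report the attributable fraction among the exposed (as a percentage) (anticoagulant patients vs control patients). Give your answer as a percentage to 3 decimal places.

77.143%

risk, anticoagulant patients = 35/250 = 0.14000
risk, control patients = 8/250 = 0.03200
AR% = (0.14000 − 0.03200) / 0.14000 = 0.7714 → 77.143%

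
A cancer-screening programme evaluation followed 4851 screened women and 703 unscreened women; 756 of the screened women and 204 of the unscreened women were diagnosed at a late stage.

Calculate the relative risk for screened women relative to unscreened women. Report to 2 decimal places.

risk, screened women = 756/4851 = 0.1558
risk, unscreened women = 204/703 = 0.2902
RR = 0.1558 / 0.2902 = 0.54

RR: 0.54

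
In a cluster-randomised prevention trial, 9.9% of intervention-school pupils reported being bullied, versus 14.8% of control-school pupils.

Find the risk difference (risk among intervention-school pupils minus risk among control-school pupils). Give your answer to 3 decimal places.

risk difference = 0.0990 − 0.1480 = -0.049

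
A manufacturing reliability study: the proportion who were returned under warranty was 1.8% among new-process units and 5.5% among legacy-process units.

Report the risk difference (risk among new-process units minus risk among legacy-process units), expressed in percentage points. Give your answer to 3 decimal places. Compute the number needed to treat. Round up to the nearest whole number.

RD = -3.700; NNT = 28

risk difference = 0.01800 − 0.05500 = -0.03700 → -3.700 percentage points
absolute risk difference = 0.037000
1 / 0.037000 = 27.027 → round up → 28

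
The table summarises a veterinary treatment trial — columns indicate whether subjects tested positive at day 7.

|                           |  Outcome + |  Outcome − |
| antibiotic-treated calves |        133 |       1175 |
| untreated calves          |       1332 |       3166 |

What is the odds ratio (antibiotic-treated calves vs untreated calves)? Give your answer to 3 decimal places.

OR = (133 × 3166) / (1175 × 1332) = 421078/1565100 ≈ 0.269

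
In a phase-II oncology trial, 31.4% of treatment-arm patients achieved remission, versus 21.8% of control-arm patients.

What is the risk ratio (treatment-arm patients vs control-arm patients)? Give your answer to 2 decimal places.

RR = 0.3140 / 0.2180 = 1.44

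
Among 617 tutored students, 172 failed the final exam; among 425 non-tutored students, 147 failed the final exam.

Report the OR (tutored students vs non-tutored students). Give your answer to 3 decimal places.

OR = (172 × 278) / (445 × 147) = 47816/65415 ≈ 0.731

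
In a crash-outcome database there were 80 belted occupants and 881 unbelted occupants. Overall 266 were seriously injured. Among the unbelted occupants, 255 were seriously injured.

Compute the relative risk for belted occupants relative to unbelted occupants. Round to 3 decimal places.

0.475

belted occupants with the outcome: 266 − 255 = 11
belted occupants without the outcome: 80 − 11 = 69
unbelted occupants without the outcome: 881 − 255 = 626
risk, belted occupants = 11/80 = 0.1375
risk, unbelted occupants = 255/881 = 0.2894
RR = 0.1375 / 0.2894 = 0.475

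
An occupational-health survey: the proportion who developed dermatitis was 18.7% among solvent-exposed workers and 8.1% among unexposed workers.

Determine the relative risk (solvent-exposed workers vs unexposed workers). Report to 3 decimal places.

RR = 0.1870 / 0.0810 = 2.309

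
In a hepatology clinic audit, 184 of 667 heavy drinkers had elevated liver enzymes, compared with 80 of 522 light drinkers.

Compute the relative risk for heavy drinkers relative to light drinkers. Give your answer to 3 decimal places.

risk, heavy drinkers = 184/667 = 0.2759
risk, light drinkers = 80/522 = 0.1533
RR = 0.2759 / 0.1533 = 1.800

1.800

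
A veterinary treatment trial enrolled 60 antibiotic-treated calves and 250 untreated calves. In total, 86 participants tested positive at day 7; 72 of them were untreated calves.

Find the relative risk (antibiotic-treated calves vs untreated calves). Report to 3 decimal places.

RR = 0.810

antibiotic-treated calves with the outcome: 86 − 72 = 14
antibiotic-treated calves without the outcome: 60 − 14 = 46
untreated calves without the outcome: 250 − 72 = 178
risk, antibiotic-treated calves = 14/60 = 0.2333
risk, untreated calves = 72/250 = 0.2880
RR = 0.2333 / 0.2880 = 0.810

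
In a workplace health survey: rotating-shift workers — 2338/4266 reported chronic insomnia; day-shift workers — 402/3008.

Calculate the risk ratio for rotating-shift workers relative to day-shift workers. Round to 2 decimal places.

risk, rotating-shift workers = 2338/4266 = 0.5481
risk, day-shift workers = 402/3008 = 0.1336
RR = 0.5481 / 0.1336 = 4.10

RR: 4.10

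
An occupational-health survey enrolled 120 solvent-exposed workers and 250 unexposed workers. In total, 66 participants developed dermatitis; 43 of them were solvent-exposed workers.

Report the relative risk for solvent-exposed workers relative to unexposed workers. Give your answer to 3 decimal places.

solvent-exposed workers without the outcome: 120 − 43 = 77
unexposed workers with the outcome: 66 − 43 = 23
unexposed workers without the outcome: 250 − 23 = 227
risk, solvent-exposed workers = 43/120 = 0.3583
risk, unexposed workers = 23/250 = 0.0920
RR = 0.3583 / 0.0920 = 3.895

RR ≈ 3.895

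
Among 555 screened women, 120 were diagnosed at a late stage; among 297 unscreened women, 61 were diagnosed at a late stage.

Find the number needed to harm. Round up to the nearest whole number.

risk, screened women = 120/555 = 0.216216
risk, unscreened women = 61/297 = 0.205387
absolute risk difference = 0.010829
1 / 0.010829 = 92.345 → round up → 93

93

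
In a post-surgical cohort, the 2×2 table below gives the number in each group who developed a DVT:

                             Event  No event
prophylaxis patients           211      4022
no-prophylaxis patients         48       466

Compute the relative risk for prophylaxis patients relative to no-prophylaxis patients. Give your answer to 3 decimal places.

risk, prophylaxis patients = 211/4233 = 0.04985
risk, no-prophylaxis patients = 48/514 = 0.09339
RR = 0.04985 / 0.09339 = 0.534

RR = 0.534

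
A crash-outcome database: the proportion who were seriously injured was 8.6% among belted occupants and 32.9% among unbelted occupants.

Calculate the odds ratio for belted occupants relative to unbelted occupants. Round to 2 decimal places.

odds, belted occupants = 0.0860/0.9140 = 0.0941
odds, unbelted occupants = 0.3290/0.6710 = 0.4903
OR = 0.0941 / 0.4903 = 0.19

OR = 0.19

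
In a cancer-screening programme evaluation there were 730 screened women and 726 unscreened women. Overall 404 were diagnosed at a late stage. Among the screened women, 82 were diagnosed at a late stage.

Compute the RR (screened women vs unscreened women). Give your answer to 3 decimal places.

RR: 0.253

screened women without the outcome: 730 − 82 = 648
unscreened women with the outcome: 404 − 82 = 322
unscreened women without the outcome: 726 − 322 = 404
risk, screened women = 82/730 = 0.1123
risk, unscreened women = 322/726 = 0.4435
RR = 0.1123 / 0.4435 = 0.253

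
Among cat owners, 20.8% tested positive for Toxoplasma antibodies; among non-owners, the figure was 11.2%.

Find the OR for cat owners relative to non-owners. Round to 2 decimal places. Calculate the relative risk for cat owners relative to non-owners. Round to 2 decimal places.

OR = 2.08; RR = 1.86

odds, cat owners = 0.2080/0.7920 = 0.2626
odds, non-owners = 0.1120/0.8880 = 0.1261
OR = 0.2626 / 0.1261 = 2.08
RR = 0.2080 / 0.1120 = 1.86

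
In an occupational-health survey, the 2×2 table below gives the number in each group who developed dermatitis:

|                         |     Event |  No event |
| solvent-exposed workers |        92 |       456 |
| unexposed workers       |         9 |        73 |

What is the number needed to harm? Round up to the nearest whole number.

risk, solvent-exposed workers = 92/548 = 0.167883
risk, unexposed workers = 9/82 = 0.109756
absolute risk difference = 0.058127
1 / 0.058127 = 17.204 → round up → 18

18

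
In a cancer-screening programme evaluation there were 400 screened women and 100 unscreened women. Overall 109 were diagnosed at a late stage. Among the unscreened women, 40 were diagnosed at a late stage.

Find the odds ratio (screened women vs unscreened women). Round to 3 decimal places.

OR = 0.313

screened women with the outcome: 109 − 40 = 69
screened women without the outcome: 400 − 69 = 331
unscreened women without the outcome: 100 − 40 = 60
OR = (69 × 60) / (331 × 40) = 4140/13240 ≈ 0.313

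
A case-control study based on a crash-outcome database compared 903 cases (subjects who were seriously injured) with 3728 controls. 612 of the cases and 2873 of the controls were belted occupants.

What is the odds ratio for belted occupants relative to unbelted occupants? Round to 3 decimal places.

OR = (612 × 855) / (2873 × 291) = 523260/836043 ≈ 0.626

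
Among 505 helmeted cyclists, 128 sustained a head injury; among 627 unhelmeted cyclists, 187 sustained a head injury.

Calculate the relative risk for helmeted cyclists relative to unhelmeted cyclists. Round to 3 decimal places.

risk, helmeted cyclists = 128/505 = 0.2535
risk, unhelmeted cyclists = 187/627 = 0.2982
RR = 0.2535 / 0.2982 = 0.850

0.850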